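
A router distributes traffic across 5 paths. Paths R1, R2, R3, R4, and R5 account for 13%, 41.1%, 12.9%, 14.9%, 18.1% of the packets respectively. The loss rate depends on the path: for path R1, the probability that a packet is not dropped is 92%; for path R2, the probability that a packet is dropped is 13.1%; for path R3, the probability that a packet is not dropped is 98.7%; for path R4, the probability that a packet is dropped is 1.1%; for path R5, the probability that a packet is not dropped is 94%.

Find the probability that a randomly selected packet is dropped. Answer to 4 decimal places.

P(L|R1) = 1 − 0.92 = 0.08.
P(L|R3) = 1 − 0.987 = 0.013.
P(L|R5) = 1 − 0.94 = 0.06.
P(L) = P(L|R1)·P(R1) + P(L|R2)·P(R2) + P(L|R3)·P(R3) + P(L|R4)·P(R4) + P(L|R5)·P(R5)
      = 0.08·0.13 + 0.131·0.411 + 0.013·0.129 + 0.011·0.149 + 0.06·0.181
      = 0.0104 + 0.053841 + 0.001677 + 0.001639 + 0.01086 = 0.078417

0.0784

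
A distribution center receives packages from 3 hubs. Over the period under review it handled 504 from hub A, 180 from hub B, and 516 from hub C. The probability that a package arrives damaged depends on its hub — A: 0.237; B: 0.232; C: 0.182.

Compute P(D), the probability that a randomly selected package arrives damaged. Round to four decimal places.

Total: 504 + 180 + 516 = 1200.
P(A) = 504/1200 = 0.42. P(B) = 180/1200 = 0.15. P(C) = 516/1200 = 0.43.
P(D) = P(D|A)·P(A) + P(D|B)·P(B) + P(D|C)·P(C)
      = 0.237·0.42 + 0.232·0.15 + 0.182·0.43
      = 0.09954 + 0.0348 + 0.07826 = 0.2126

0.2126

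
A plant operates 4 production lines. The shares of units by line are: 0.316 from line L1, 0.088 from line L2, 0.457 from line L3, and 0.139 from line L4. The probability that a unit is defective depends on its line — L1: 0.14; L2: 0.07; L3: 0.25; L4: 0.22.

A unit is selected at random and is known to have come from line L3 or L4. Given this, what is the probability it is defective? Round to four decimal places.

Let S = {L3, L4}.
P(S) = 0.457 + 0.139 = 0.596.
P(D ∩ S) = 0.25·0.457 + 0.22·0.139 = 0.11425 + 0.03058 = 0.14483.
P(D | S) = 0.14483 / 0.596 = 0.243003…

P(D|S) ≈ 0.2430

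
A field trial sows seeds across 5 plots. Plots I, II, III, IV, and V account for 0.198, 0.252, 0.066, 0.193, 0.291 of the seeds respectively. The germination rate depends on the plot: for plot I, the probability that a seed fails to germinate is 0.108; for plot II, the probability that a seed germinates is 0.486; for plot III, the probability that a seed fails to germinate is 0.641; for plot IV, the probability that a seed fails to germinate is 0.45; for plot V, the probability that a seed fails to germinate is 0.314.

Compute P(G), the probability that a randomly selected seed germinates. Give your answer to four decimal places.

0.6286

P(G|I) = 1 − 0.108 = 0.892.
P(G|III) = 1 − 0.641 = 0.359.
P(G|IV) = 1 − 0.45 = 0.55.
P(G|V) = 1 − 0.314 = 0.686.
Summing over the partition,
P(G) = P(G|I)·P(I) + P(G|II)·P(II) + P(G|III)·P(III) + P(G|IV)·P(IV) + P(G|V)·P(V)
      = 0.892·0.198 + 0.486·0.252 + 0.359·0.066 + 0.55·0.193 + 0.686·0.291
      = 0.176616 + 0.122472 + 0.023694 + 0.10615 + 0.199626 = 0.628558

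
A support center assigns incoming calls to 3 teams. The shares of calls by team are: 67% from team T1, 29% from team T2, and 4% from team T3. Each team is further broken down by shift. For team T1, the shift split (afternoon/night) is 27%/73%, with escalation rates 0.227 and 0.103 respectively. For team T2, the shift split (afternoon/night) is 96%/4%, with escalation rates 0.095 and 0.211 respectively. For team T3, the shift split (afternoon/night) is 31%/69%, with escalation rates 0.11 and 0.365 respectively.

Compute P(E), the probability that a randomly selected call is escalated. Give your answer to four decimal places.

P(E|T1) = 0.27·0.227 + 0.73·0.103 = 0.06129 + 0.07519 = 0.13648
P(E|T2) = 0.96·0.095 + 0.04·0.211 = 0.0912 + 0.00844 = 0.09964
P(E|T3) = 0.31·0.11 + 0.69·0.365 = 0.0341 + 0.25185 = 0.28595
By total probability over the outer partition,
P(E) = 0.67·0.13648 + 0.29·0.09964 + 0.04·0.28595
      = 0.0914416 + 0.0288956 + 0.011438 = 0.1317752

P(E) ≈ 0.1318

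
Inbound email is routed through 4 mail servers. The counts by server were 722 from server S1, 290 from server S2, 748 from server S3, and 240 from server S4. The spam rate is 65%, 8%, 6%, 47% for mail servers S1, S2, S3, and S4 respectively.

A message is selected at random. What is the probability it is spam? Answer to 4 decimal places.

0.3251

Total: 722 + 290 + 748 + 240 = 2000.
P(S1) = 722/2000 = 0.361. P(S2) = 290/2000 = 0.145. P(S3) = 748/2000 = 0.374. P(S4) = 240/2000 = 0.12.
P(S) = P(S|S1)·P(S1) + P(S|S2)·P(S2) + P(S|S3)·P(S3) + P(S|S4)·P(S4)
      = 0.65·0.361 + 0.08·0.145 + 0.06·0.374 + 0.47·0.12
      = 0.23465 + 0.0116 + 0.02244 + 0.0564 = 0.32509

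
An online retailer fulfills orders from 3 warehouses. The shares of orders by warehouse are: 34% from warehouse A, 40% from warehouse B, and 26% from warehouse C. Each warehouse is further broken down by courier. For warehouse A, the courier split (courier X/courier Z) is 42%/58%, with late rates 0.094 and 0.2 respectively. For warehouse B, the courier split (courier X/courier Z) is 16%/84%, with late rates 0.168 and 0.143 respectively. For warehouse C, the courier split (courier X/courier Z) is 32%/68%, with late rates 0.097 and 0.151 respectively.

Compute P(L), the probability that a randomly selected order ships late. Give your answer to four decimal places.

P(L|A) = 0.42·0.094 + 0.58·0.2 = 0.03948 + 0.116 = 0.15548
P(L|B) = 0.16·0.168 + 0.84·0.143 = 0.02688 + 0.12012 = 0.147
P(L|C) = 0.32·0.097 + 0.68·0.151 = 0.03104 + 0.10268 = 0.13372
Then overall,
P(L) = 0.34·0.15548 + 0.4·0.147 + 0.26·0.13372
      = 0.0528632 + 0.0588 + 0.0347672 = 0.1464304

0.1464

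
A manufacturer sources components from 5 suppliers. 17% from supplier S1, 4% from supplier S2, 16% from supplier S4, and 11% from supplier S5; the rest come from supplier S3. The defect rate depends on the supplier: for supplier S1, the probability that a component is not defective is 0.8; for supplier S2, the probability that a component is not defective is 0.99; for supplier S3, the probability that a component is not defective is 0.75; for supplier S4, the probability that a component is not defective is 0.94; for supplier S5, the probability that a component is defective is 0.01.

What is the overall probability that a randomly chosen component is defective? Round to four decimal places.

0.1751

P(S3) = 1 − (0.17 + 0.04 + 0.16 + 0.11) = 0.52.
P(D|S1) = 1 − 0.8 = 0.2.
P(D|S2) = 1 − 0.99 = 0.01.
P(D|S3) = 1 − 0.75 = 0.25.
P(D|S4) = 1 − 0.94 = 0.06.
P(D) = P(D|S1)·P(S1) + P(D|S2)·P(S2) + P(D|S3)·P(S3) + P(D|S4)·P(S4) + P(D|S5)·P(S5)
      = 0.2·0.17 + 0.01·0.04 + 0.25·0.52 + 0.06·0.16 + 0.01·0.11
      = 0.034 + 0.0004 + 0.13 + 0.0096 + 0.0011 = 0.1751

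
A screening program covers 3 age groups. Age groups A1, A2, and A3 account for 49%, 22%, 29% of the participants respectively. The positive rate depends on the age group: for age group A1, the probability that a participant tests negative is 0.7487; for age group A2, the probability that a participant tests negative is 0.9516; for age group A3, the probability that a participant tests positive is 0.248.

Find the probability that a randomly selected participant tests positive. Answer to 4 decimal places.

0.2057

P(T|A1) = 1 − 0.7487 = 0.2513.
P(T|A2) = 1 − 0.9516 = 0.0484.
P(T) = P(T|A1)·P(A1) + P(T|A2)·P(A2) + P(T|A3)·P(A3)
      = 0.2513·0.49 + 0.0484·0.22 + 0.248·0.29
      = 0.123137 + 0.010648 + 0.07192 = 0.205705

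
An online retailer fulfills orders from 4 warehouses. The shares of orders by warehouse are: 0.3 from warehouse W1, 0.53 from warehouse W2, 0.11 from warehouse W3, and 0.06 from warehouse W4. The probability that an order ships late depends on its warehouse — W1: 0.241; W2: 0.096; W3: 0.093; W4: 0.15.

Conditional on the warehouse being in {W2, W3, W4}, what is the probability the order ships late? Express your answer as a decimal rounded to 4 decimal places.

P(L|S) ≈ 0.1002

Let S = {W2, W3, W4}.
P(S) = 0.53 + 0.11 + 0.06 = 0.7.
P(L ∩ S) = 0.096·0.53 + 0.093·0.11 + 0.15·0.06 = 0.05088 + 0.01023 + 0.009 = 0.07011.
P(L | S) = 0.07011 / 0.7 = 0.100157…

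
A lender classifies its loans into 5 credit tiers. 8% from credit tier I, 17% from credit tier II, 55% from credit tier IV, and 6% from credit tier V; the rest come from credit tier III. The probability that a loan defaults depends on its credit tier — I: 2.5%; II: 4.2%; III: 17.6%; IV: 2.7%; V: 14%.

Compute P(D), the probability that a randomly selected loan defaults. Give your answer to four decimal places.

P(III) = 1 − (0.08 + 0.17 + 0.55 + 0.06) = 0.14.
Summing over the partition,
P(D) = P(D|I)·P(I) + P(D|II)·P(II) + P(D|III)·P(III) + P(D|IV)·P(IV) + P(D|V)·P(V)
      = 0.025·0.08 + 0.042·0.17 + 0.176·0.14 + 0.027·0.55 + 0.14·0.06
      = 0.002 + 0.00714 + 0.02464 + 0.01485 + 0.0084 = 0.05703

0.0570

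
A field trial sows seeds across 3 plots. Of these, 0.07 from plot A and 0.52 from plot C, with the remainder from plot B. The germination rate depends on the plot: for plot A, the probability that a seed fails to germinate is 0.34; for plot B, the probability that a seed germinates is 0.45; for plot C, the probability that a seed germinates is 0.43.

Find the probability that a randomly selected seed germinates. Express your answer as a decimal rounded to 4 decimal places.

P(B) = 1 − (0.07 + 0.52) = 0.41.
P(G|A) = 1 − 0.34 = 0.66.
By the law of total probability,
P(G) = P(G|A)·P(A) + P(G|B)·P(B) + P(G|C)·P(C)
      = 0.66·0.07 + 0.45·0.41 + 0.43·0.52
      = 0.0462 + 0.1845 + 0.2236 = 0.4543

P(G) ≈ 0.4543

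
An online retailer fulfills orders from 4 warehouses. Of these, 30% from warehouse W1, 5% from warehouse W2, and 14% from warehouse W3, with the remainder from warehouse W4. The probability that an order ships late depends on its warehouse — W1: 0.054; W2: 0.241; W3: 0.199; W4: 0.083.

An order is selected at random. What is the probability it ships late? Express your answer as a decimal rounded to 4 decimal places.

0.0984

P(W4) = 1 − (0.3 + 0.05 + 0.14) = 0.51.
Using total probability over the partition,
P(L) = P(L|W1)·P(W1) + P(L|W2)·P(W2) + P(L|W3)·P(W3) + P(L|W4)·P(W4)
      = 0.054·0.3 + 0.241·0.05 + 0.199·0.14 + 0.083·0.51
      = 0.0162 + 0.01205 + 0.02786 + 0.04233 = 0.09844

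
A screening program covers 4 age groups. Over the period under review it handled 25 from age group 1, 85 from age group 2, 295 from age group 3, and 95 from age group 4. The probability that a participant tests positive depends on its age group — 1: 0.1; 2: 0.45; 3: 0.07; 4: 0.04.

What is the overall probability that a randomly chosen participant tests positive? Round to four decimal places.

Total: 25 + 85 + 295 + 95 = 500.
P(1) = 25/500 = 0.05. P(2) = 85/500 = 0.17. P(3) = 295/500 = 0.59. P(4) = 95/500 = 0.19.
Using total probability over the partition,
P(T) = P(T|1)·P(1) + P(T|2)·P(2) + P(T|3)·P(3) + P(T|4)·P(4)
      = 0.1·0.05 + 0.45·0.17 + 0.07·0.59 + 0.04·0.19
      = 0.005 + 0.0765 + 0.0413 + 0.0076 = 0.1304

0.1304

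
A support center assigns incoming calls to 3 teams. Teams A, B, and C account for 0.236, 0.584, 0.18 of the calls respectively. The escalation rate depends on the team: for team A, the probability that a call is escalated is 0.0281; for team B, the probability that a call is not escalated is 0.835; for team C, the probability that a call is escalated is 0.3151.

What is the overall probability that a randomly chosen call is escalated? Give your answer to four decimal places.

P(E|B) = 1 − 0.835 = 0.165.
P(E) = P(E|A)·P(A) + P(E|B)·P(B) + P(E|C)·P(C)
      = 0.0281·0.236 + 0.165·0.584 + 0.3151·0.18
      = 0.0066316 + 0.09636 + 0.056718 = 0.1597096

0.1597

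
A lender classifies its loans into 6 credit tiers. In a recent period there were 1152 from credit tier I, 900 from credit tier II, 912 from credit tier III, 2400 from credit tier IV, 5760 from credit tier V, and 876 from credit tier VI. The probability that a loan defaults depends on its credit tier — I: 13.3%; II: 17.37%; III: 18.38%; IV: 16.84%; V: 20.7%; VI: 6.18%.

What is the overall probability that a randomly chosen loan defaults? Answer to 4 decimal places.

0.1773

Total: 1152 + 900 + 912 + 2400 + 5760 + 876 = 12000.
P(I) = 1152/12000 = 0.096. P(II) = 900/12000 = 0.075. P(III) = 912/12000 = 0.076. P(IV) = 2400/12000 = 0.2. P(V) = 5760/12000 = 0.48. P(VI) = 876/12000 = 0.073.
P(D) = P(D|I)·P(I) + P(D|II)·P(II) + P(D|III)·P(III) + P(D|IV)·P(IV) + P(D|V)·P(V) + P(D|VI)·P(VI)
      = 0.133·0.096 + 0.1737·0.075 + 0.1838·0.076 + 0.1684·0.2 + 0.207·0.48 + 0.0618·0.073
      = 0.012768 + 0.0130275 + 0.0139688 + 0.03368 + 0.09936 + 0.0045114 = 0.1773157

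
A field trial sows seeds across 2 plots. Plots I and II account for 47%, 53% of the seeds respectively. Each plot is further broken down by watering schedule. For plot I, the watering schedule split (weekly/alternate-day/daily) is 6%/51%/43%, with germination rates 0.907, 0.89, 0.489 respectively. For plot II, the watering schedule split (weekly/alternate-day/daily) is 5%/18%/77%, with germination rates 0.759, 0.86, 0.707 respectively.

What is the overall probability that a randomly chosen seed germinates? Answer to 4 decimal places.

0.7284

P(G|I) = 0.06·0.907 + 0.51·0.89 + 0.43·0.489 = 0.05442 + 0.4539 + 0.21027 = 0.71859
P(G|II) = 0.05·0.759 + 0.18·0.86 + 0.77·0.707 = 0.03795 + 0.1548 + 0.54439 = 0.73714
Then overall,
P(G) = 0.47·0.71859 + 0.53·0.73714
      = 0.3377373 + 0.3906842 = 0.7284215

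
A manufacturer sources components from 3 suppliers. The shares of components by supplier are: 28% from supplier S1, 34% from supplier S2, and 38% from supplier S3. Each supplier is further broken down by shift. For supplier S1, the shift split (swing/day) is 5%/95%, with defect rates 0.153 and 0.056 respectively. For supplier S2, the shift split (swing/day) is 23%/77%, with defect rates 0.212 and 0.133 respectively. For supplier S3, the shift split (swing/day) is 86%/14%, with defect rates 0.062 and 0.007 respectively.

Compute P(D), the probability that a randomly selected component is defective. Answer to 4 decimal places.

P(D|S1) = 0.05·0.153 + 0.95·0.056 = 0.00765 + 0.0532 = 0.06085
P(D|S2) = 0.23·0.212 + 0.77·0.133 = 0.04876 + 0.10241 = 0.15117
P(D|S3) = 0.86·0.062 + 0.14·0.007 = 0.05332 + 0.00098 = 0.0543
Then overall,
P(D) = 0.28·0.06085 + 0.34·0.15117 + 0.38·0.0543
      = 0.017038 + 0.0513978 + 0.020634 = 0.0890698

P(D) ≈ 0.0891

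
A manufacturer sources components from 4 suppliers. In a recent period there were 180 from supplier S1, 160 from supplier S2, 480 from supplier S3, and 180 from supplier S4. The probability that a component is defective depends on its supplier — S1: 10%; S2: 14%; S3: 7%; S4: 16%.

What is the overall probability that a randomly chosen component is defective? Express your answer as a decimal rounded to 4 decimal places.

Total: 180 + 160 + 480 + 180 = 1000.
P(S1) = 180/1000 = 0.18. P(S2) = 160/1000 = 0.16. P(S3) = 480/1000 = 0.48. P(S4) = 180/1000 = 0.18.
P(D) = P(D|S1)·P(S1) + P(D|S2)·P(S2) + P(D|S3)·P(S3) + P(D|S4)·P(S4)
      = 0.1·0.18 + 0.14·0.16 + 0.07·0.48 + 0.16·0.18
      = 0.018 + 0.0224 + 0.0336 + 0.0288 = 0.1028

P(D) ≈ 0.1028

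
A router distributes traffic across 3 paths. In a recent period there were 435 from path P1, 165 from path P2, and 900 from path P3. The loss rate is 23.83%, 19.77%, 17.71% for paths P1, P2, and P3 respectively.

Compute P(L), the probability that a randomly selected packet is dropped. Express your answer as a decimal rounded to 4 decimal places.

P(L) ≈ 0.1971

Total: 435 + 165 + 900 = 1500.
P(P1) = 435/1500 = 0.29. P(P2) = 165/1500 = 0.11. P(P3) = 900/1500 = 0.6.
Summing over the partition,
P(L) = P(L|P1)·P(P1) + P(L|P2)·P(P2) + P(L|P3)·P(P3)
      = 0.2383·0.29 + 0.1977·0.11 + 0.1771·0.6
      = 0.069107 + 0.021747 + 0.10626 = 0.197114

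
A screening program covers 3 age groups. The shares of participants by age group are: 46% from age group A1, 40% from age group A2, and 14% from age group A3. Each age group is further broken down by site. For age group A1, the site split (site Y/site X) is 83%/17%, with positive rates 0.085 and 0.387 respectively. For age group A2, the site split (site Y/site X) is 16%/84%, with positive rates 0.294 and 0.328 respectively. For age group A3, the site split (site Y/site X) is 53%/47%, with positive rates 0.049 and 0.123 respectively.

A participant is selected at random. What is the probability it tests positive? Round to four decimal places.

P(T|A1) = 0.83·0.085 + 0.17·0.387 = 0.07055 + 0.06579 = 0.13634
P(T|A2) = 0.16·0.294 + 0.84·0.328 = 0.04704 + 0.27552 = 0.32256
P(T|A3) = 0.53·0.049 + 0.47·0.123 = 0.02597 + 0.05781 = 0.08378
Then overall,
P(T) = 0.46·0.13634 + 0.4·0.32256 + 0.14·0.08378
      = 0.0627164 + 0.129024 + 0.0117292 = 0.2034696

0.2035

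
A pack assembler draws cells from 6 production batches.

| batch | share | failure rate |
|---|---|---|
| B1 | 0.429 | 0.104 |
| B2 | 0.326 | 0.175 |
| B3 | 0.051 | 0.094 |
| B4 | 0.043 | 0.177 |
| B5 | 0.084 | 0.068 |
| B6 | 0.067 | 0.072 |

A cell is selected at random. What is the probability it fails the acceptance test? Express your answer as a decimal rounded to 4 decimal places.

P(F) = P(F|B1)·P(B1) + P(F|B2)·P(B2) + P(F|B3)·P(B3) + P(F|B4)·P(B4) + P(F|B5)·P(B5) + P(F|B6)·P(B6)
      = 0.104·0.429 + 0.175·0.326 + 0.094·0.051 + 0.177·0.043 + 0.068·0.084 + 0.072·0.067
      = 0.044616 + 0.05705 + 0.004794 + 0.007611 + 0.005712 + 0.004824 = 0.124607

P(F) ≈ 0.1246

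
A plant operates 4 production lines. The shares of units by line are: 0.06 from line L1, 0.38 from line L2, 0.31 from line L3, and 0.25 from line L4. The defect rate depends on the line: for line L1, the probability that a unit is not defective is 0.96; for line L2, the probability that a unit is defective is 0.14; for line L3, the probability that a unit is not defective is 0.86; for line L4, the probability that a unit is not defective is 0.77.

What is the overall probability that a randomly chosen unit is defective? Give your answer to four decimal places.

0.1565

P(D|L1) = 1 − 0.96 = 0.04.
P(D|L3) = 1 − 0.86 = 0.14.
P(D|L4) = 1 − 0.77 = 0.23.
P(D) = P(D|L1)·P(L1) + P(D|L2)·P(L2) + P(D|L3)·P(L3) + P(D|L4)·P(L4)
      = 0.04·0.06 + 0.14·0.38 + 0.14·0.31 + 0.23·0.25
      = 0.0024 + 0.0532 + 0.0434 + 0.0575 = 0.1565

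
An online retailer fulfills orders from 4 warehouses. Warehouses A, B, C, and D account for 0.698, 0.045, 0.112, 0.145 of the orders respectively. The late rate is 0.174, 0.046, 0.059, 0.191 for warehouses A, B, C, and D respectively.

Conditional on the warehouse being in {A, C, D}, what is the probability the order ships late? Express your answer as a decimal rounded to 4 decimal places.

Let S = {A, C, D}.
P(S) = 0.698 + 0.112 + 0.145 = 0.955.
P(L ∩ S) = 0.174·0.698 + 0.059·0.112 + 0.191·0.145 = 0.121452 + 0.006608 + 0.027695 = 0.155755.
P(L | S) = 0.155755 / 0.955 = 0.163094…

P(L|S) ≈ 0.1631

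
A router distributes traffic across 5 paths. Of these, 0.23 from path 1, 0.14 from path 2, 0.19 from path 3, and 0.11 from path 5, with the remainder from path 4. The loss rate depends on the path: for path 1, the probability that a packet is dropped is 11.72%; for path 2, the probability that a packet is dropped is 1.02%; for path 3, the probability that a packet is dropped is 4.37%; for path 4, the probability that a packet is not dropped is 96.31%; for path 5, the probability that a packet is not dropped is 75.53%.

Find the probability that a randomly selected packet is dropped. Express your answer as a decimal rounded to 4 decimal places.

P(4) = 1 − (0.23 + 0.14 + 0.19 + 0.11) = 0.33.
P(L|4) = 1 − 0.9631 = 0.0369.
P(L|5) = 1 − 0.7553 = 0.2447.
P(L) = P(L|1)·P(1) + P(L|2)·P(2) + P(L|3)·P(3) + P(L|4)·P(4) + P(L|5)·P(5)
      = 0.1172·0.23 + 0.0102·0.14 + 0.0437·0.19 + 0.0369·0.33 + 0.2447·0.11
      = 0.026956 + 0.001428 + 0.008303 + 0.012177 + 0.026917 = 0.075781

0.0758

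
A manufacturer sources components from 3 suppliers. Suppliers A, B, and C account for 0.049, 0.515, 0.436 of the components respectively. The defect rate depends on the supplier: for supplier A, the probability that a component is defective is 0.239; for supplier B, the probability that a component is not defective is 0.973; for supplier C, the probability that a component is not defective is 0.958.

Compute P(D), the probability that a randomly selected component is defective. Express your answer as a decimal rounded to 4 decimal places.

P(D) ≈ 0.0439

P(D|B) = 1 − 0.973 = 0.027.
P(D|C) = 1 − 0.958 = 0.042.
Using total probability over the partition,
P(D) = P(D|A)·P(A) + P(D|B)·P(B) + P(D|C)·P(C)
      = 0.239·0.049 + 0.027·0.515 + 0.042·0.436
      = 0.011711 + 0.013905 + 0.018312 = 0.043928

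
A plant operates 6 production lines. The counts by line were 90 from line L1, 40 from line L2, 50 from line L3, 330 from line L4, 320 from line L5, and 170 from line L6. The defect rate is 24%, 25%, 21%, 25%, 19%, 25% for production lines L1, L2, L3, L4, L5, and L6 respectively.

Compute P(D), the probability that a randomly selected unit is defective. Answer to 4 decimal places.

0.2279

Total: 90 + 40 + 50 + 330 + 320 + 170 = 1000.
P(L1) = 90/1000 = 0.09. P(L2) = 40/1000 = 0.04. P(L3) = 50/1000 = 0.05. P(L4) = 330/1000 = 0.33. P(L5) = 320/1000 = 0.32. P(L6) = 170/1000 = 0.17.
P(D) = P(D|L1)·P(L1) + P(D|L2)·P(L2) + P(D|L3)·P(L3) + P(D|L4)·P(L4) + P(D|L5)·P(L5) + P(D|L6)·P(L6)
      = 0.24·0.09 + 0.25·0.04 + 0.21·0.05 + 0.25·0.33 + 0.19·0.32 + 0.25·0.17
      = 0.0216 + 0.01 + 0.0105 + 0.0825 + 0.0608 + 0.0425 = 0.2279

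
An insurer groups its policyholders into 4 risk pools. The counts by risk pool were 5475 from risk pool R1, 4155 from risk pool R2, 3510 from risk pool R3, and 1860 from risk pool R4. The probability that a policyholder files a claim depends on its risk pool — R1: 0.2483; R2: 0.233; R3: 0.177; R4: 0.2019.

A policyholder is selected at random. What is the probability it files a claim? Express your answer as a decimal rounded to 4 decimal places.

Total: 5475 + 4155 + 3510 + 1860 = 15000.
P(R1) = 5475/15000 = 0.365. P(R2) = 4155/15000 = 0.277. P(R3) = 3510/15000 = 0.234. P(R4) = 1860/15000 = 0.124.
P(C) = P(C|R1)·P(R1) + P(C|R2)·P(R2) + P(C|R3)·P(R3) + P(C|R4)·P(R4)
      = 0.2483·0.365 + 0.233·0.277 + 0.177·0.234 + 0.2019·0.124
      = 0.0906295 + 0.064541 + 0.041418 + 0.0250356 = 0.2216241

P(C) ≈ 0.2216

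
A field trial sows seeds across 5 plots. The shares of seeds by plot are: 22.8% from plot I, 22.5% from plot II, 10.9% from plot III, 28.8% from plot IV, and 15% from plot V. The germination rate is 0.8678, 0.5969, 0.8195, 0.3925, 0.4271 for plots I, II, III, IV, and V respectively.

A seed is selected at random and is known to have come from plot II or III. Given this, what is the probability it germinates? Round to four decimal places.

0.6695

Let S = {II, III}.
P(S) = 0.225 + 0.109 = 0.334.
P(G ∩ S) = 0.5969·0.225 + 0.8195·0.109 = 0.1343025 + 0.0893255 = 0.223628.
P(G | S) = 0.223628 / 0.334 = 0.669545…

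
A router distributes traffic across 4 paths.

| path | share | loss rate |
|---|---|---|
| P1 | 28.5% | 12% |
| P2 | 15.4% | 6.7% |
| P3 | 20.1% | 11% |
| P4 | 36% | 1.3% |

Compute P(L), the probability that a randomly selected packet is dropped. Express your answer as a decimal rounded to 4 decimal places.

P(L) ≈ 0.0713

Summing over the partition,
P(L) = P(L|P1)·P(P1) + P(L|P2)·P(P2) + P(L|P3)·P(P3) + P(L|P4)·P(P4)
      = 0.12·0.285 + 0.067·0.154 + 0.11·0.201 + 0.013·0.36
      = 0.0342 + 0.010318 + 0.02211 + 0.00468 = 0.071308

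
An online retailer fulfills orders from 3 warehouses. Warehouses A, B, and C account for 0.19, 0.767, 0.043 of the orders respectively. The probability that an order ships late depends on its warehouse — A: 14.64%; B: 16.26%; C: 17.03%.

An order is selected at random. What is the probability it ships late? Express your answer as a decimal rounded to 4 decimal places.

P(L) ≈ 0.1599

By the law of total probability,
P(L) = P(L|A)·P(A) + P(L|B)·P(B) + P(L|C)·P(C)
      = 0.1464·0.19 + 0.1626·0.767 + 0.1703·0.043
      = 0.027816 + 0.1247142 + 0.0073229 = 0.1598531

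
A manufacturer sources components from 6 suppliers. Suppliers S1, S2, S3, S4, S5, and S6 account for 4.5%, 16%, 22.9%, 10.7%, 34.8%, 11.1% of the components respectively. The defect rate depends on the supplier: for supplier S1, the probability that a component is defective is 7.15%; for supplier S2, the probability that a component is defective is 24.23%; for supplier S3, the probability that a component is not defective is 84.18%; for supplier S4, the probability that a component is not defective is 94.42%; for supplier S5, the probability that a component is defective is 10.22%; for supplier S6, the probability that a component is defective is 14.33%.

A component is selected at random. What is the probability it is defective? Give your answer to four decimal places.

P(D) ≈ 0.1357

P(D|S3) = 1 − 0.8418 = 0.1582.
P(D|S4) = 1 − 0.9442 = 0.0558.
Summing over the partition,
P(D) = P(D|S1)·P(S1) + P(D|S2)·P(S2) + P(D|S3)·P(S3) + P(D|S4)·P(S4) + P(D|S5)·P(S5) + P(D|S6)·P(S6)
      = 0.0715·0.045 + 0.2423·0.16 + 0.1582·0.229 + 0.0558·0.107 + 0.1022·0.348 + 0.1433·0.111
      = 0.0032175 + 0.038768 + 0.0362278 + 0.0059706 + 0.0355656 + 0.0159063 = 0.1356558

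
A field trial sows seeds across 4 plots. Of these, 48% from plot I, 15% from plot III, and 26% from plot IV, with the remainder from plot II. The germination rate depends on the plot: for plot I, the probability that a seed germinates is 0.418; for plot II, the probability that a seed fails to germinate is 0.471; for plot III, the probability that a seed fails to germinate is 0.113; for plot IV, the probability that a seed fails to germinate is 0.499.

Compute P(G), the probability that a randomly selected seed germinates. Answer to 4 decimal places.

P(II) = 1 − (0.48 + 0.15 + 0.26) = 0.11.
P(G|II) = 1 − 0.471 = 0.529.
P(G|III) = 1 − 0.113 = 0.887.
P(G|IV) = 1 − 0.499 = 0.501.
Using total probability over the partition,
P(G) = P(G|I)·P(I) + P(G|II)·P(II) + P(G|III)·P(III) + P(G|IV)·P(IV)
      = 0.418·0.48 + 0.529·0.11 + 0.887·0.15 + 0.501·0.26
      = 0.20064 + 0.05819 + 0.13305 + 0.13026 = 0.52214

P(G) ≈ 0.5221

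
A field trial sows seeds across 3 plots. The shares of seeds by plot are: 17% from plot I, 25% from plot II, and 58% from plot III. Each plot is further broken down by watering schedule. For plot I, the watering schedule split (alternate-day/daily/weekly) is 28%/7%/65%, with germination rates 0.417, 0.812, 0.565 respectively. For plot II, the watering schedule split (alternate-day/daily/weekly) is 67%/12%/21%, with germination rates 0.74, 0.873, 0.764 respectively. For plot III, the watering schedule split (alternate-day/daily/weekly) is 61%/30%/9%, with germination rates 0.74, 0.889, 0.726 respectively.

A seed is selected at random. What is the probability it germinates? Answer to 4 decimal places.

P(G) ≈ 0.7366

P(G|I) = 0.28·0.417 + 0.07·0.812 + 0.65·0.565 = 0.11676 + 0.05684 + 0.36725 = 0.54085
P(G|II) = 0.67·0.74 + 0.12·0.873 + 0.21·0.764 = 0.4958 + 0.10476 + 0.16044 = 0.761
P(G|III) = 0.61·0.74 + 0.3·0.889 + 0.09·0.726 = 0.4514 + 0.2667 + 0.06534 = 0.78344
By total probability over the outer partition,
P(G) = 0.17·0.54085 + 0.25·0.761 + 0.58·0.78344
      = 0.0919445 + 0.19025 + 0.4543952 = 0.7365897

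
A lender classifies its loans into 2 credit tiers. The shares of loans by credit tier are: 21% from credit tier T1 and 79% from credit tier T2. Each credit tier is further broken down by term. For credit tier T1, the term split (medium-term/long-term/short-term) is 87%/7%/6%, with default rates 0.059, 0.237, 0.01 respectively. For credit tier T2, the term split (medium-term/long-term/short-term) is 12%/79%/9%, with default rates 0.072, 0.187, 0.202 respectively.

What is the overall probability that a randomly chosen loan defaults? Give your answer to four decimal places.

P(D|T1) = 0.87·0.059 + 0.07·0.237 + 0.06·0.01 = 0.05133 + 0.01659 + 0.0006 = 0.06852
P(D|T2) = 0.12·0.072 + 0.79·0.187 + 0.09·0.202 = 0.00864 + 0.14773 + 0.01818 = 0.17455
By total probability over the outer partition,
P(D) = 0.21·0.06852 + 0.79·0.17455
      = 0.0143892 + 0.1378945 = 0.1522837

0.1523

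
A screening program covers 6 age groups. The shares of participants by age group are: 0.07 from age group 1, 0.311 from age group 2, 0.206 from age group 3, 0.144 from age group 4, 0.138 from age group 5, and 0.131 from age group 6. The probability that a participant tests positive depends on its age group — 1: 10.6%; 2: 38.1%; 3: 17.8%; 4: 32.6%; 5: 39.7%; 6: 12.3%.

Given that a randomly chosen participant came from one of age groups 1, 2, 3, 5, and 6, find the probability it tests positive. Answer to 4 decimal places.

P(T|S) ≈ 0.2728

Let S = {1, 2, 3, 5, 6}.
P(S) = 0.07 + 0.311 + 0.206 + 0.138 + 0.131 = 0.856.
P(T ∩ S) = 0.106·0.07 + 0.381·0.311 + 0.178·0.206 + 0.397·0.138 + 0.123·0.131 = 0.00742 + 0.118491 + 0.036668 + 0.054786 + 0.016113 = 0.233478.
P(T | S) = 0.233478 / 0.856 = 0.272755…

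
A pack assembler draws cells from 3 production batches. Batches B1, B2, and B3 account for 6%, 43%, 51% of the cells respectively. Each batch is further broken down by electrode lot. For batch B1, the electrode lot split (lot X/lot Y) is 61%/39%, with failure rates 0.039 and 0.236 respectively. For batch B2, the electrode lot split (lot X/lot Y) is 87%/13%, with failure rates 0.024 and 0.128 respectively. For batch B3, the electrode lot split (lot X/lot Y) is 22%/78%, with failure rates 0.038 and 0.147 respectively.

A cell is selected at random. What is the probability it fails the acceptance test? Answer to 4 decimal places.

P(F|B1) = 0.61·0.039 + 0.39·0.236 = 0.02379 + 0.09204 = 0.11583
P(F|B2) = 0.87·0.024 + 0.13·0.128 = 0.02088 + 0.01664 = 0.03752
P(F|B3) = 0.22·0.038 + 0.78·0.147 = 0.00836 + 0.11466 = 0.12302
Then overall,
P(F) = 0.06·0.11583 + 0.43·0.03752 + 0.51·0.12302
      = 0.0069498 + 0.0161336 + 0.0627402 = 0.0858236

0.0858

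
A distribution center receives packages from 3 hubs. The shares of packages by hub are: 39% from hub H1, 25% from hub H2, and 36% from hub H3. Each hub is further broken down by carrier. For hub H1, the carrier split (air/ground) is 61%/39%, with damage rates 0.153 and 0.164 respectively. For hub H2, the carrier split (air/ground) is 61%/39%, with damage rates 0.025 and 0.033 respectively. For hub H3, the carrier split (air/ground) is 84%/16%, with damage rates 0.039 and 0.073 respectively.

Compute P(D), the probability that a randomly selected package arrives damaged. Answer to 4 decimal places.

P(D|H1) = 0.61·0.153 + 0.39·0.164 = 0.09333 + 0.06396 = 0.15729
P(D|H2) = 0.61·0.025 + 0.39·0.033 = 0.01525 + 0.01287 = 0.02812
P(D|H3) = 0.84·0.039 + 0.16·0.073 = 0.03276 + 0.01168 = 0.04444
Then overall,
P(D) = 0.39·0.15729 + 0.25·0.02812 + 0.36·0.04444
      = 0.0613431 + 0.00703 + 0.0159984 = 0.0843715

P(D) ≈ 0.0844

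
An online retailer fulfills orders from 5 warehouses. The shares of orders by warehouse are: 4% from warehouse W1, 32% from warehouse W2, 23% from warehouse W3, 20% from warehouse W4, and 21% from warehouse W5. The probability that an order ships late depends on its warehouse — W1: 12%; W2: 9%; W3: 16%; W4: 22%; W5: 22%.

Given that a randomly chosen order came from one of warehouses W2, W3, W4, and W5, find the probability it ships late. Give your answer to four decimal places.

Let S = {W2, W3, W4, W5}.
P(S) = 0.32 + 0.23 + 0.2 + 0.21 = 0.96.
P(L ∩ S) = 0.09·0.32 + 0.16·0.23 + 0.22·0.2 + 0.22·0.21 = 0.0288 + 0.0368 + 0.044 + 0.0462 = 0.1558.
P(L | S) = 0.1558 / 0.96 = 0.162292…

0.1623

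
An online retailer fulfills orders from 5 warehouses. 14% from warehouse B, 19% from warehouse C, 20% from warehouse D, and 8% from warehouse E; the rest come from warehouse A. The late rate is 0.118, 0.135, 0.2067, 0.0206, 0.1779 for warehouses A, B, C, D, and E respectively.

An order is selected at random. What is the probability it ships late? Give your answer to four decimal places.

0.1225

P(A) = 1 − (0.14 + 0.19 + 0.2 + 0.08) = 0.39.
Using total probability over the partition,
P(L) = P(L|A)·P(A) + P(L|B)·P(B) + P(L|C)·P(C) + P(L|D)·P(D) + P(L|E)·P(E)
      = 0.118·0.39 + 0.135·0.14 + 0.2067·0.19 + 0.0206·0.2 + 0.1779·0.08
      = 0.04602 + 0.0189 + 0.039273 + 0.00412 + 0.014232 = 0.122545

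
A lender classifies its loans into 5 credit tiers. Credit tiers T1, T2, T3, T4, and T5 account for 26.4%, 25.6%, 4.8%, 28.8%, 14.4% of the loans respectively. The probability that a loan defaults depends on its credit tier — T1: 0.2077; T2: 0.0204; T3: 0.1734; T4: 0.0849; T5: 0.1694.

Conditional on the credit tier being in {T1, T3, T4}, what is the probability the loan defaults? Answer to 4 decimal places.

Let S = {T1, T3, T4}.
P(S) = 0.264 + 0.048 + 0.288 = 0.6.
P(D ∩ S) = 0.2077·0.264 + 0.1734·0.048 + 0.0849·0.288 = 0.0548328 + 0.0083232 + 0.0244512 = 0.0876072.
P(D | S) = 0.0876072 / 0.6 = 0.146012…

P(D|S) ≈ 0.1460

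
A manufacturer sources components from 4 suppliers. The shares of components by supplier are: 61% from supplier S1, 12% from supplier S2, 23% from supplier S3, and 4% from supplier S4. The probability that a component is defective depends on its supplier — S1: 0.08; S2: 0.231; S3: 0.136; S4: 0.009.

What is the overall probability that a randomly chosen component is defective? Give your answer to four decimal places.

0.1082

Using total probability over the partition,
P(D) = P(D|S1)·P(S1) + P(D|S2)·P(S2) + P(D|S3)·P(S3) + P(D|S4)·P(S4)
      = 0.08·0.61 + 0.231·0.12 + 0.136·0.23 + 0.009·0.04
      = 0.0488 + 0.02772 + 0.03128 + 0.00036 = 0.10816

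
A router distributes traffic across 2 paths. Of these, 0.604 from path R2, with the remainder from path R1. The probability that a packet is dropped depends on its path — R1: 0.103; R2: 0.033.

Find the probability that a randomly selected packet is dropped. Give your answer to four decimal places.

P(L) ≈ 0.0607

P(R1) = 1 − (0.604) = 0.396.
P(L) = P(L|R1)·P(R1) + P(L|R2)·P(R2)
      = 0.103·0.396 + 0.033·0.604
      = 0.040788 + 0.019932 = 0.06072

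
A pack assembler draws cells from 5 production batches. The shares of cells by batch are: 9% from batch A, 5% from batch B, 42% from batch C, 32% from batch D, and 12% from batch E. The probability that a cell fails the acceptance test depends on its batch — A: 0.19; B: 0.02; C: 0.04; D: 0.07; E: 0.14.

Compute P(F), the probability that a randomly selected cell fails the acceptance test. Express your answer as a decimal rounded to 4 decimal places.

Using total probability over the partition,
P(F) = P(F|A)·P(A) + P(F|B)·P(B) + P(F|C)·P(C) + P(F|D)·P(D) + P(F|E)·P(E)
      = 0.19·0.09 + 0.02·0.05 + 0.04·0.42 + 0.07·0.32 + 0.14·0.12
      = 0.0171 + 0.001 + 0.0168 + 0.0224 + 0.0168 = 0.0741

P(F) ≈ 0.0741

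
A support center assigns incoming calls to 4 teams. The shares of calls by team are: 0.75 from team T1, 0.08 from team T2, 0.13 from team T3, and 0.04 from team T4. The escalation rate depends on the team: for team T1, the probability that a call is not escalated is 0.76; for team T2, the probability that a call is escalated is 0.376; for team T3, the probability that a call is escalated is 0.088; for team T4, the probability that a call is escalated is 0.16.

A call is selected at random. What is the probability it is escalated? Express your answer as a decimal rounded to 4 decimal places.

P(E|T1) = 1 − 0.76 = 0.24.
P(E) = P(E|T1)·P(T1) + P(E|T2)·P(T2) + P(E|T3)·P(T3) + P(E|T4)·P(T4)
      = 0.24·0.75 + 0.376·0.08 + 0.088·0.13 + 0.16·0.04
      = 0.18 + 0.03008 + 0.01144 + 0.0064 = 0.22792

0.2279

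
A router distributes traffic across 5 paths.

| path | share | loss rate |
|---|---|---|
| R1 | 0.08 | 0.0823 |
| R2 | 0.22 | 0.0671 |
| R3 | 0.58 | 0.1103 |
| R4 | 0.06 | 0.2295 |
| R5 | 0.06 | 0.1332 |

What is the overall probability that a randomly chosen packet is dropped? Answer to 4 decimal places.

0.1071

Using total probability over the partition,
P(L) = P(L|R1)·P(R1) + P(L|R2)·P(R2) + P(L|R3)·P(R3) + P(L|R4)·P(R4) + P(L|R5)·P(R5)
      = 0.0823·0.08 + 0.0671·0.22 + 0.1103·0.58 + 0.2295·0.06 + 0.1332·0.06
      = 0.006584 + 0.014762 + 0.063974 + 0.01377 + 0.007992 = 0.107082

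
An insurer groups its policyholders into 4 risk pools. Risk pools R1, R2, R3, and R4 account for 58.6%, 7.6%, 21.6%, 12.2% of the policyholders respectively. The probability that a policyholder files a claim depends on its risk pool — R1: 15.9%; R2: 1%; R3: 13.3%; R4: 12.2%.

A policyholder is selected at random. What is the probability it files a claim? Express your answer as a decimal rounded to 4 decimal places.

P(C) ≈ 0.1375

Summing over the partition,
P(C) = P(C|R1)·P(R1) + P(C|R2)·P(R2) + P(C|R3)·P(R3) + P(C|R4)·P(R4)
      = 0.159·0.586 + 0.01·0.076 + 0.133·0.216 + 0.122·0.122
      = 0.093174 + 0.00076 + 0.028728 + 0.014884 = 0.137546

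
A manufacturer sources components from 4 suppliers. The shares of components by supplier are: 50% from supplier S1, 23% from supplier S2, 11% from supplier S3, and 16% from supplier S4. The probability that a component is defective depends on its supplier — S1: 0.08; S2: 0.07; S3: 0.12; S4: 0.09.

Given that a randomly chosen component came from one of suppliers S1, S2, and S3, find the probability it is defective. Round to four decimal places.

0.0825

Let S = {S1, S2, S3}.
P(S) = 0.5 + 0.23 + 0.11 = 0.84.
P(D ∩ S) = 0.08·0.5 + 0.07·0.23 + 0.12·0.11 = 0.04 + 0.0161 + 0.0132 = 0.0693.
P(D | S) = 0.0693 / 0.84 = 0.082500…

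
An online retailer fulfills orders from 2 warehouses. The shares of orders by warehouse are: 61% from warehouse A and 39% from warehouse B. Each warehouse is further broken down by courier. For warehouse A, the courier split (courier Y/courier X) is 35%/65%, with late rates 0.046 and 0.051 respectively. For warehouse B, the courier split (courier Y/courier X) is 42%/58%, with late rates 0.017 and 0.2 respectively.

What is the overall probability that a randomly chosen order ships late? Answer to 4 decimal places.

0.0781

P(L|A) = 0.35·0.046 + 0.65·0.051 = 0.0161 + 0.03315 = 0.04925
P(L|B) = 0.42·0.017 + 0.58·0.2 = 0.00714 + 0.116 = 0.12314
By total probability over the outer partition,
P(L) = 0.61·0.04925 + 0.39·0.12314
      = 0.0300425 + 0.0480246 = 0.0780671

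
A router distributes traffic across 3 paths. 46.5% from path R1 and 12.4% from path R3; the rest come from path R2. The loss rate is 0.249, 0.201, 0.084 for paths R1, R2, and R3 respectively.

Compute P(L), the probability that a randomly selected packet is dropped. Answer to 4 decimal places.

P(R2) = 1 − (0.465 + 0.124) = 0.411.
Using total probability over the partition,
P(L) = P(L|R1)·P(R1) + P(L|R2)·P(R2) + P(L|R3)·P(R3)
      = 0.249·0.465 + 0.201·0.411 + 0.084·0.124
      = 0.115785 + 0.082611 + 0.010416 = 0.208812

0.2088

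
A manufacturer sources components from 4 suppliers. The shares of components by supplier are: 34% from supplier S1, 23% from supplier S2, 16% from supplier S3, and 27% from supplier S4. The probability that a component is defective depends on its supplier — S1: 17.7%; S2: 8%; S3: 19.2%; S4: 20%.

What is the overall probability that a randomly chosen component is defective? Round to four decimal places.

P(D) = P(D|S1)·P(S1) + P(D|S2)·P(S2) + P(D|S3)·P(S3) + P(D|S4)·P(S4)
      = 0.177·0.34 + 0.08·0.23 + 0.192·0.16 + 0.2·0.27
      = 0.06018 + 0.0184 + 0.03072 + 0.054 = 0.1633

P(D) ≈ 0.1633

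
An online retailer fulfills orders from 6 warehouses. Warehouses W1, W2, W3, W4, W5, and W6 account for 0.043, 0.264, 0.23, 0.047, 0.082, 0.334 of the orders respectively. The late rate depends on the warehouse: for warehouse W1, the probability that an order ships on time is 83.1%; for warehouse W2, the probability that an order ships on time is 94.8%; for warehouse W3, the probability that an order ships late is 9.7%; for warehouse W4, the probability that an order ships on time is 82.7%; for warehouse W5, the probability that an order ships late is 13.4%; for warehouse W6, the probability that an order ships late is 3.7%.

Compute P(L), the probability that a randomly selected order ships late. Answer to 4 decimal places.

P(L) ≈ 0.0748

P(L|W1) = 1 − 0.831 = 0.169.
P(L|W2) = 1 − 0.948 = 0.052.
P(L|W4) = 1 − 0.827 = 0.173.
P(L) = P(L|W1)·P(W1) + P(L|W2)·P(W2) + P(L|W3)·P(W3) + P(L|W4)·P(W4) + P(L|W5)·P(W5) + P(L|W6)·P(W6)
      = 0.169·0.043 + 0.052·0.264 + 0.097·0.23 + 0.173·0.047 + 0.134·0.082 + 0.037·0.334
      = 0.007267 + 0.013728 + 0.02231 + 0.008131 + 0.010988 + 0.012358 = 0.074782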